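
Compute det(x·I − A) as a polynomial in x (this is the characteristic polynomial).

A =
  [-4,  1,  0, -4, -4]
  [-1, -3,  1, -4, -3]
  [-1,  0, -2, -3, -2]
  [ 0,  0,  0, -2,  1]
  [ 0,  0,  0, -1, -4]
x^5 + 15*x^4 + 90*x^3 + 270*x^2 + 405*x + 243

Expanding det(x·I − A) (e.g. by cofactor expansion or by noting that A is similar to its Jordan form J, which has the same characteristic polynomial as A) gives
  χ_A(x) = x^5 + 15*x^4 + 90*x^3 + 270*x^2 + 405*x + 243
which factors as (x + 3)^5. The eigenvalues (with algebraic multiplicities) are λ = -3 with multiplicity 5.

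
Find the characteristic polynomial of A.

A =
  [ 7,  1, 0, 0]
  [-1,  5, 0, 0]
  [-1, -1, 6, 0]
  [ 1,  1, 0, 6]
x^4 - 24*x^3 + 216*x^2 - 864*x + 1296

Expanding det(x·I − A) (e.g. by cofactor expansion or by noting that A is similar to its Jordan form J, which has the same characteristic polynomial as A) gives
  χ_A(x) = x^4 - 24*x^3 + 216*x^2 - 864*x + 1296
which factors as (x - 6)^4. The eigenvalues (with algebraic multiplicities) are λ = 6 with multiplicity 4.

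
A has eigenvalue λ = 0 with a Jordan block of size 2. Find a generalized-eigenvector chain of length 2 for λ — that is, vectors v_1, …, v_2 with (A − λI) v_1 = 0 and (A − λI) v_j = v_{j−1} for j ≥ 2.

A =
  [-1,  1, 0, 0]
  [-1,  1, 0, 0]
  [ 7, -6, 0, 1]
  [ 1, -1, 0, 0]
A Jordan chain for λ = 0 of length 2:
v_1 = (-1, -1, 7, 1)ᵀ
v_2 = (1, 0, 0, 0)ᵀ

Let N = A − (0)·I. We want v_2 with N^2 v_2 = 0 but N^1 v_2 ≠ 0; then v_{j-1} := N · v_j for j = 2, …, 2.

Pick v_2 = (1, 0, 0, 0)ᵀ.
Then v_1 = N · v_2 = (-1, -1, 7, 1)ᵀ.

Sanity check: (A − (0)·I) v_1 = (0, 0, 0, 0)ᵀ = 0. ✓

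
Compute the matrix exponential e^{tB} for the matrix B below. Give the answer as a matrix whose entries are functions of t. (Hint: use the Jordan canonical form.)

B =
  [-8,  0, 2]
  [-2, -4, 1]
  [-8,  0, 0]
e^{tB} =
  [-4*t*exp(-4*t) + exp(-4*t), 0, 2*t*exp(-4*t)]
  [-2*t*exp(-4*t), exp(-4*t), t*exp(-4*t)]
  [-8*t*exp(-4*t), 0, 4*t*exp(-4*t) + exp(-4*t)]

Strategy: write B = P · J · P⁻¹ where J is a Jordan canonical form, so e^{tB} = P · e^{tJ} · P⁻¹, and e^{tJ} can be computed block-by-block.

B has Jordan form
J =
  [-4,  1,  0]
  [ 0, -4,  0]
  [ 0,  0, -4]
(up to reordering of blocks).

Per-block formulas:
  For a 1×1 block at λ = -4: exp(t · [-4]) = [e^(-4t)].
  For a 2×2 Jordan block J_2(-4): exp(t · J_2(-4)) = e^(-4t)·(I + t·N), where N is the 2×2 nilpotent shift.

After assembling e^{tJ} and conjugating by P, we get:

e^{tB} =
  [-4*t*exp(-4*t) + exp(-4*t), 0, 2*t*exp(-4*t)]
  [-2*t*exp(-4*t), exp(-4*t), t*exp(-4*t)]
  [-8*t*exp(-4*t), 0, 4*t*exp(-4*t) + exp(-4*t)]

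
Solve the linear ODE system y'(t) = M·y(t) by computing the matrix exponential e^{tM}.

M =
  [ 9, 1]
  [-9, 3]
e^{tM} =
  [3*t*exp(6*t) + exp(6*t), t*exp(6*t)]
  [-9*t*exp(6*t), -3*t*exp(6*t) + exp(6*t)]

Strategy: write M = P · J · P⁻¹ where J is a Jordan canonical form, so e^{tM} = P · e^{tJ} · P⁻¹, and e^{tJ} can be computed block-by-block.

M has Jordan form
J =
  [6, 1]
  [0, 6]
(up to reordering of blocks).

Per-block formulas:
  For a 2×2 Jordan block J_2(6): exp(t · J_2(6)) = e^(6t)·(I + t·N), where N is the 2×2 nilpotent shift.

After assembling e^{tJ} and conjugating by P, we get:

e^{tM} =
  [3*t*exp(6*t) + exp(6*t), t*exp(6*t)]
  [-9*t*exp(6*t), -3*t*exp(6*t) + exp(6*t)]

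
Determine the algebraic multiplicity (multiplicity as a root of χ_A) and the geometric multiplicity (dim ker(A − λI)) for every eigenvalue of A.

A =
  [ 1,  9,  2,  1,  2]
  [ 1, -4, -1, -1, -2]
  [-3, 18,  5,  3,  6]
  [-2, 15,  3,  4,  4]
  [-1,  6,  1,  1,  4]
λ = 2: alg = 5, geom = 3

Step 1 — factor the characteristic polynomial to read off the algebraic multiplicities:
  χ_A(x) = (x - 2)^5

Step 2 — compute geometric multiplicities via the rank-nullity identity g(λ) = n − rank(A − λI):
  rank(A − (2)·I) = 2, so dim ker(A − (2)·I) = n − 2 = 3

Summary:
  λ = 2: algebraic multiplicity = 5, geometric multiplicity = 3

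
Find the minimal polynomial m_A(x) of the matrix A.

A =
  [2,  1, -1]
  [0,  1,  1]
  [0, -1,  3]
x^2 - 4*x + 4

The characteristic polynomial is χ_A(x) = (x - 2)^3, so the eigenvalues are known. The minimal polynomial is
  m_A(x) = Π_λ (x − λ)^{k_λ}
where k_λ is the size of the *largest* Jordan block for λ (equivalently, the smallest k with (A − λI)^k v = 0 for every generalised eigenvector v of λ).

  λ = 2: largest Jordan block has size 2, contributing (x − 2)^2

So m_A(x) = (x - 2)^2 = x^2 - 4*x + 4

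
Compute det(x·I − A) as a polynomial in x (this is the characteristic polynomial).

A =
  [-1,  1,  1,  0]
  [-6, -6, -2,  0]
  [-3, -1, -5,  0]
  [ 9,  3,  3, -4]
x^4 + 16*x^3 + 96*x^2 + 256*x + 256

Expanding det(x·I − A) (e.g. by cofactor expansion or by noting that A is similar to its Jordan form J, which has the same characteristic polynomial as A) gives
  χ_A(x) = x^4 + 16*x^3 + 96*x^2 + 256*x + 256
which factors as (x + 4)^4. The eigenvalues (with algebraic multiplicities) are λ = -4 with multiplicity 4.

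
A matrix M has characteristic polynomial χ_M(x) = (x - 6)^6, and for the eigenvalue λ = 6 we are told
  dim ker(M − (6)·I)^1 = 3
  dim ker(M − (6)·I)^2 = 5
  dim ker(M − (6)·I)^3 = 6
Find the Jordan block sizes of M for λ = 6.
Block sizes for λ = 6: [3, 2, 1]

From the dimensions of kernels of powers, the number of Jordan blocks of size at least j is d_j − d_{j−1} where d_j = dim ker(N^j) (with d_0 = 0). Computing the differences gives [3, 2, 1].
The number of blocks of size exactly k is (#blocks of size ≥ k) − (#blocks of size ≥ k + 1), so the partition is: 1 block(s) of size 1, 1 block(s) of size 2, 1 block(s) of size 3.
In nonincreasing order the block sizes are [3, 2, 1].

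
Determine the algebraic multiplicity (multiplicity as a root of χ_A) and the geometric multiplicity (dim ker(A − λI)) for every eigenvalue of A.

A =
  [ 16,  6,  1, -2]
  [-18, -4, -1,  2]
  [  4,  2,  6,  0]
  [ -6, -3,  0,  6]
λ = 6: alg = 4, geom = 2

Step 1 — factor the characteristic polynomial to read off the algebraic multiplicities:
  χ_A(x) = (x - 6)^4

Step 2 — compute geometric multiplicities via the rank-nullity identity g(λ) = n − rank(A − λI):
  rank(A − (6)·I) = 2, so dim ker(A − (6)·I) = n − 2 = 2

Summary:
  λ = 6: algebraic multiplicity = 4, geometric multiplicity = 2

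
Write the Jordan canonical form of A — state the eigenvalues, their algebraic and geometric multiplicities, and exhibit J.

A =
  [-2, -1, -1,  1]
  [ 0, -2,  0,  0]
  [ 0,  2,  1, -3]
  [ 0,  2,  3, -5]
J_2(-2) ⊕ J_2(-2)

The characteristic polynomial is
  det(x·I − A) = x^4 + 8*x^3 + 24*x^2 + 32*x + 16 = (x + 2)^4

Eigenvalues and multiplicities (the geometric multiplicity of λ is n − rank(A − λI), which equals the number of Jordan blocks for λ):
  λ = -2: algebraic multiplicity = 4, geometric multiplicity = 2

Determining the block sizes for each eigenvalue:
  λ = -2: with am = 4 and gm = 2, the partition is not yet determined (e.g. several partitions of 4 into 2 parts exist). Let N = A − (-2)·I. Computing rank(N^1) = 2, rank(N^2) = 0; the number of blocks of size ≥ j is rank(N^{j−1}) − rank(N^j), giving [2, 2]. So we have 2 block(s) of size 2 → block sizes [2, 2]

Assembling the blocks gives a Jordan form
J =
  [-2,  1,  0,  0]
  [ 0, -2,  0,  0]
  [ 0,  0, -2,  1]
  [ 0,  0,  0, -2]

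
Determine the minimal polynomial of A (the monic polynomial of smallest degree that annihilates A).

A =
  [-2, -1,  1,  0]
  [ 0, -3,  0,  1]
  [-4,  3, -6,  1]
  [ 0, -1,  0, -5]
x^2 + 8*x + 16

The characteristic polynomial is χ_A(x) = (x + 4)^4, so the eigenvalues are known. The minimal polynomial is
  m_A(x) = Π_λ (x − λ)^{k_λ}
where k_λ is the size of the *largest* Jordan block for λ (equivalently, the smallest k with (A − λI)^k v = 0 for every generalised eigenvector v of λ).

  λ = -4: largest Jordan block has size 2, contributing (x + 4)^2

So m_A(x) = (x + 4)^2 = x^2 + 8*x + 16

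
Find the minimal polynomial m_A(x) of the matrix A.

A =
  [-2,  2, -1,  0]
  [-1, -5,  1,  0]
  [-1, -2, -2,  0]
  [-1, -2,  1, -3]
x^2 + 6*x + 9

The characteristic polynomial is χ_A(x) = (x + 3)^4, so the eigenvalues are known. The minimal polynomial is
  m_A(x) = Π_λ (x − λ)^{k_λ}
where k_λ is the size of the *largest* Jordan block for λ (equivalently, the smallest k with (A − λI)^k v = 0 for every generalised eigenvector v of λ).

  λ = -3: largest Jordan block has size 2, contributing (x + 3)^2

So m_A(x) = (x + 3)^2 = x^2 + 6*x + 9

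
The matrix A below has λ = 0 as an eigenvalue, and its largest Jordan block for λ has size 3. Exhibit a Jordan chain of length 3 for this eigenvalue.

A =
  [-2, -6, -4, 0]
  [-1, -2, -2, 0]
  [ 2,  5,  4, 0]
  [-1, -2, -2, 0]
A Jordan chain for λ = 0 of length 3:
v_1 = (2, 0, -1, 0)ᵀ
v_2 = (-2, -1, 2, -1)ᵀ
v_3 = (1, 0, 0, 0)ᵀ

Let N = A − (0)·I. We want v_3 with N^3 v_3 = 0 but N^2 v_3 ≠ 0; then v_{j-1} := N · v_j for j = 3, …, 2.

Pick v_3 = (1, 0, 0, 0)ᵀ.
Then v_2 = N · v_3 = (-2, -1, 2, -1)ᵀ.
Then v_1 = N · v_2 = (2, 0, -1, 0)ᵀ.

Sanity check: (A − (0)·I) v_1 = (0, 0, 0, 0)ᵀ = 0. ✓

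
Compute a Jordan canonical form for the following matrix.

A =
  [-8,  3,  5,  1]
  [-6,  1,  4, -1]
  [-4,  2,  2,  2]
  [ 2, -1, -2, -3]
J_2(-2) ⊕ J_2(-2)

The characteristic polynomial is
  det(x·I − A) = x^4 + 8*x^3 + 24*x^2 + 32*x + 16 = (x + 2)^4

Eigenvalues and multiplicities (the geometric multiplicity of λ is n − rank(A − λI), which equals the number of Jordan blocks for λ):
  λ = -2: algebraic multiplicity = 4, geometric multiplicity = 2

Determining the block sizes for each eigenvalue:
  λ = -2: with am = 4 and gm = 2, the partition is not yet determined (e.g. several partitions of 4 into 2 parts exist). Let N = A − (-2)·I. Computing rank(N^1) = 2, rank(N^2) = 0; the number of blocks of size ≥ j is rank(N^{j−1}) − rank(N^j), giving [2, 2]. So we have 2 block(s) of size 2 → block sizes [2, 2]

Assembling the blocks gives a Jordan form
J =
  [-2,  1,  0,  0]
  [ 0, -2,  0,  0]
  [ 0,  0, -2,  1]
  [ 0,  0,  0, -2]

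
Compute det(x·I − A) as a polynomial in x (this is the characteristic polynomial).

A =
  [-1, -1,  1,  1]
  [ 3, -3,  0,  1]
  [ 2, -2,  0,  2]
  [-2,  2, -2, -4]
x^4 + 8*x^3 + 24*x^2 + 32*x + 16

Expanding det(x·I − A) (e.g. by cofactor expansion or by noting that A is similar to its Jordan form J, which has the same characteristic polynomial as A) gives
  χ_A(x) = x^4 + 8*x^3 + 24*x^2 + 32*x + 16
which factors as (x + 2)^4. The eigenvalues (with algebraic multiplicities) are λ = -2 with multiplicity 4.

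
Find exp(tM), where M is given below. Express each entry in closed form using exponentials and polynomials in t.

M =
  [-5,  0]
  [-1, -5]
e^{tM} =
  [exp(-5*t), 0]
  [-t*exp(-5*t), exp(-5*t)]

Strategy: write M = P · J · P⁻¹ where J is a Jordan canonical form, so e^{tM} = P · e^{tJ} · P⁻¹, and e^{tJ} can be computed block-by-block.

M has Jordan form
J =
  [-5,  1]
  [ 0, -5]
(up to reordering of blocks).

Per-block formulas:
  For a 2×2 Jordan block J_2(-5): exp(t · J_2(-5)) = e^(-5t)·(I + t·N), where N is the 2×2 nilpotent shift.

After assembling e^{tJ} and conjugating by P, we get:

e^{tM} =
  [exp(-5*t), 0]
  [-t*exp(-5*t), exp(-5*t)]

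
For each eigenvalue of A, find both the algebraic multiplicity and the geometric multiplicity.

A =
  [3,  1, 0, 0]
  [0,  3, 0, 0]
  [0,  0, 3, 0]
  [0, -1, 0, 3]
λ = 3: alg = 4, geom = 3

Step 1 — factor the characteristic polynomial to read off the algebraic multiplicities:
  χ_A(x) = (x - 3)^4

Step 2 — compute geometric multiplicities via the rank-nullity identity g(λ) = n − rank(A − λI):
  rank(A − (3)·I) = 1, so dim ker(A − (3)·I) = n − 1 = 3

Summary:
  λ = 3: algebraic multiplicity = 4, geometric multiplicity = 3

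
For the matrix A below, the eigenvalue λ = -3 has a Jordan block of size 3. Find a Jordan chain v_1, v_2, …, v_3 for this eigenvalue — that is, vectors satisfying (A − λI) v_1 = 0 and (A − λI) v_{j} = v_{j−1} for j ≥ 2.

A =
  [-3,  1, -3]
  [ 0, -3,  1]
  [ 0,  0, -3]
A Jordan chain for λ = -3 of length 3:
v_1 = (1, 0, 0)ᵀ
v_2 = (-3, 1, 0)ᵀ
v_3 = (0, 0, 1)ᵀ

Let N = A − (-3)·I. We want v_3 with N^3 v_3 = 0 but N^2 v_3 ≠ 0; then v_{j-1} := N · v_j for j = 3, …, 2.

Pick v_3 = (0, 0, 1)ᵀ.
Then v_2 = N · v_3 = (-3, 1, 0)ᵀ.
Then v_1 = N · v_2 = (1, 0, 0)ᵀ.

Sanity check: (A − (-3)·I) v_1 = (0, 0, 0)ᵀ = 0. ✓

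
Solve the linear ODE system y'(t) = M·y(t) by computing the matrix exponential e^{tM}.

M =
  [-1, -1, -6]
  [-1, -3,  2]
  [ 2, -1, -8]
e^{tM} =
  [-t^2*exp(-4*t) + 3*t*exp(-4*t) + exp(-4*t), t^2*exp(-4*t) - t*exp(-4*t), 2*t^2*exp(-4*t) - 6*t*exp(-4*t)]
  [-t*exp(-4*t), t*exp(-4*t) + exp(-4*t), 2*t*exp(-4*t)]
  [-t^2*exp(-4*t)/2 + 2*t*exp(-4*t), t^2*exp(-4*t)/2 - t*exp(-4*t), t^2*exp(-4*t) - 4*t*exp(-4*t) + exp(-4*t)]

Strategy: write M = P · J · P⁻¹ where J is a Jordan canonical form, so e^{tM} = P · e^{tJ} · P⁻¹, and e^{tJ} can be computed block-by-block.

M has Jordan form
J =
  [-4,  1,  0]
  [ 0, -4,  1]
  [ 0,  0, -4]
(up to reordering of blocks).

Per-block formulas:
  For a 3×3 Jordan block J_3(-4): exp(t · J_3(-4)) = e^(-4t)·(I + t·N + (t^2/2)·N^2), where N is the 3×3 nilpotent shift.

After assembling e^{tJ} and conjugating by P, we get:

e^{tM} =
  [-t^2*exp(-4*t) + 3*t*exp(-4*t) + exp(-4*t), t^2*exp(-4*t) - t*exp(-4*t), 2*t^2*exp(-4*t) - 6*t*exp(-4*t)]
  [-t*exp(-4*t), t*exp(-4*t) + exp(-4*t), 2*t*exp(-4*t)]
  [-t^2*exp(-4*t)/2 + 2*t*exp(-4*t), t^2*exp(-4*t)/2 - t*exp(-4*t), t^2*exp(-4*t) - 4*t*exp(-4*t) + exp(-4*t)]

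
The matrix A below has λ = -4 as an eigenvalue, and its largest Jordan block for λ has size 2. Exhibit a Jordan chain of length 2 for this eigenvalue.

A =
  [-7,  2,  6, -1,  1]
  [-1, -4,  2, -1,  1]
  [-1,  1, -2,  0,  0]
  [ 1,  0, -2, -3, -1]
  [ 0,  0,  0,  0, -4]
A Jordan chain for λ = -4 of length 2:
v_1 = (-3, -1, -1, 1, 0)ᵀ
v_2 = (1, 0, 0, 0, 0)ᵀ

Let N = A − (-4)·I. We want v_2 with N^2 v_2 = 0 but N^1 v_2 ≠ 0; then v_{j-1} := N · v_j for j = 2, …, 2.

Pick v_2 = (1, 0, 0, 0, 0)ᵀ.
Then v_1 = N · v_2 = (-3, -1, -1, 1, 0)ᵀ.

Sanity check: (A − (-4)·I) v_1 = (0, 0, 0, 0, 0)ᵀ = 0. ✓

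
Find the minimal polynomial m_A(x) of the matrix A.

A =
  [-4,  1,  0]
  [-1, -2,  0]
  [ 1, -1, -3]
x^2 + 6*x + 9

The characteristic polynomial is χ_A(x) = (x + 3)^3, so the eigenvalues are known. The minimal polynomial is
  m_A(x) = Π_λ (x − λ)^{k_λ}
where k_λ is the size of the *largest* Jordan block for λ (equivalently, the smallest k with (A − λI)^k v = 0 for every generalised eigenvector v of λ).

  λ = -3: largest Jordan block has size 2, contributing (x + 3)^2

So m_A(x) = (x + 3)^2 = x^2 + 6*x + 9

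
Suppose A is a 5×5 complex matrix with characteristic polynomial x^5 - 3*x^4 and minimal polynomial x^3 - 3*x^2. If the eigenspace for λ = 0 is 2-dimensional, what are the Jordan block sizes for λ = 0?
Block sizes for λ = 0: [2, 2]

Step 1 — from the characteristic polynomial, algebraic multiplicity of λ = 0 is 4. From dim ker(A − (0)·I) = 2, there are exactly 2 Jordan blocks for λ = 0.
Step 2 — from the minimal polynomial, the factor (x − 0)^2 tells us the largest block for λ = 0 has size 2.
Step 3 — with total size 4, 2 blocks, and largest block 2, the block sizes (in nonincreasing order) are [2, 2].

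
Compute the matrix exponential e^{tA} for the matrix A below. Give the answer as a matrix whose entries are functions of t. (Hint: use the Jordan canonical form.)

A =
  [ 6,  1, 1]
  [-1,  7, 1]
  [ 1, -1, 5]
e^{tA} =
  [exp(6*t), t*exp(6*t), t*exp(6*t)]
  [-t*exp(6*t), -t^2*exp(6*t)/2 + t*exp(6*t) + exp(6*t), -t^2*exp(6*t)/2 + t*exp(6*t)]
  [t*exp(6*t), t^2*exp(6*t)/2 - t*exp(6*t), t^2*exp(6*t)/2 - t*exp(6*t) + exp(6*t)]

Strategy: write A = P · J · P⁻¹ where J is a Jordan canonical form, so e^{tA} = P · e^{tJ} · P⁻¹, and e^{tJ} can be computed block-by-block.

A has Jordan form
J =
  [6, 1, 0]
  [0, 6, 1]
  [0, 0, 6]
(up to reordering of blocks).

Per-block formulas:
  For a 3×3 Jordan block J_3(6): exp(t · J_3(6)) = e^(6t)·(I + t·N + (t^2/2)·N^2), where N is the 3×3 nilpotent shift.

After assembling e^{tJ} and conjugating by P, we get:

e^{tA} =
  [exp(6*t), t*exp(6*t), t*exp(6*t)]
  [-t*exp(6*t), -t^2*exp(6*t)/2 + t*exp(6*t) + exp(6*t), -t^2*exp(6*t)/2 + t*exp(6*t)]
  [t*exp(6*t), t^2*exp(6*t)/2 - t*exp(6*t), t^2*exp(6*t)/2 - t*exp(6*t) + exp(6*t)]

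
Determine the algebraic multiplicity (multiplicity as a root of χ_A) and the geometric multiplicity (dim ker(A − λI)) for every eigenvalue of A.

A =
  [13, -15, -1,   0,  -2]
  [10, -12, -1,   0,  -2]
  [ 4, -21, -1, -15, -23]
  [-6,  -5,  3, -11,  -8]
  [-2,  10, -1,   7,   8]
λ = -3: alg = 3, geom = 1; λ = 3: alg = 2, geom = 2

Step 1 — factor the characteristic polynomial to read off the algebraic multiplicities:
  χ_A(x) = (x - 3)^2*(x + 3)^3

Step 2 — compute geometric multiplicities via the rank-nullity identity g(λ) = n − rank(A − λI):
  rank(A − (-3)·I) = 4, so dim ker(A − (-3)·I) = n − 4 = 1
  rank(A − (3)·I) = 3, so dim ker(A − (3)·I) = n − 3 = 2

Summary:
  λ = -3: algebraic multiplicity = 3, geometric multiplicity = 1
  λ = 3: algebraic multiplicity = 2, geometric multiplicity = 2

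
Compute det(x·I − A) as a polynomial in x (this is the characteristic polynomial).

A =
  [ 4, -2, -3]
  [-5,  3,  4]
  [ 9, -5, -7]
x^3

Expanding det(x·I − A) (e.g. by cofactor expansion or by noting that A is similar to its Jordan form J, which has the same characteristic polynomial as A) gives
  χ_A(x) = x^3
which factors as x^3. The eigenvalues (with algebraic multiplicities) are λ = 0 with multiplicity 3.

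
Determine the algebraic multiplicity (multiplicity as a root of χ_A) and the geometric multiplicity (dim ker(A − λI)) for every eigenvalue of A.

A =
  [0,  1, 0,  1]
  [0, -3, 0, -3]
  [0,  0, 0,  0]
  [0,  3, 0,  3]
λ = 0: alg = 4, geom = 3

Step 1 — factor the characteristic polynomial to read off the algebraic multiplicities:
  χ_A(x) = x^4

Step 2 — compute geometric multiplicities via the rank-nullity identity g(λ) = n − rank(A − λI):
  rank(A − (0)·I) = 1, so dim ker(A − (0)·I) = n − 1 = 3

Summary:
  λ = 0: algebraic multiplicity = 4, geometric multiplicity = 3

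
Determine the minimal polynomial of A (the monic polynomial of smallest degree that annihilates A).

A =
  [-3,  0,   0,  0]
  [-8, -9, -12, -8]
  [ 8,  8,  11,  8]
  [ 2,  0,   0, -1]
x^3 + x^2 - 9*x - 9

The characteristic polynomial is χ_A(x) = (x - 3)*(x + 1)^2*(x + 3), so the eigenvalues are known. The minimal polynomial is
  m_A(x) = Π_λ (x − λ)^{k_λ}
where k_λ is the size of the *largest* Jordan block for λ (equivalently, the smallest k with (A − λI)^k v = 0 for every generalised eigenvector v of λ).

  λ = -3: largest Jordan block has size 1, contributing (x + 3)
  λ = -1: largest Jordan block has size 1, contributing (x + 1)
  λ = 3: largest Jordan block has size 1, contributing (x − 3)

So m_A(x) = (x - 3)*(x + 1)*(x + 3) = x^3 + x^2 - 9*x - 9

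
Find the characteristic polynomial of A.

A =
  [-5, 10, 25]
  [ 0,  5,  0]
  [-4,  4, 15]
x^3 - 15*x^2 + 75*x - 125

Expanding det(x·I − A) (e.g. by cofactor expansion or by noting that A is similar to its Jordan form J, which has the same characteristic polynomial as A) gives
  χ_A(x) = x^3 - 15*x^2 + 75*x - 125
which factors as (x - 5)^3. The eigenvalues (with algebraic multiplicities) are λ = 5 with multiplicity 3.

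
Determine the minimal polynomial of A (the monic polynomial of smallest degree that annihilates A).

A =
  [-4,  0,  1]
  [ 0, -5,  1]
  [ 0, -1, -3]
x^3 + 12*x^2 + 48*x + 64

The characteristic polynomial is χ_A(x) = (x + 4)^3, so the eigenvalues are known. The minimal polynomial is
  m_A(x) = Π_λ (x − λ)^{k_λ}
where k_λ is the size of the *largest* Jordan block for λ (equivalently, the smallest k with (A − λI)^k v = 0 for every generalised eigenvector v of λ).

  λ = -4: largest Jordan block has size 3, contributing (x + 4)^3

So m_A(x) = (x + 4)^3 = x^3 + 12*x^2 + 48*x + 64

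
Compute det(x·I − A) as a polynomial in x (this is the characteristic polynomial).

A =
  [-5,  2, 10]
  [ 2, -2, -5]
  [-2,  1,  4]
x^3 + 3*x^2 + 3*x + 1

Expanding det(x·I − A) (e.g. by cofactor expansion or by noting that A is similar to its Jordan form J, which has the same characteristic polynomial as A) gives
  χ_A(x) = x^3 + 3*x^2 + 3*x + 1
which factors as (x + 1)^3. The eigenvalues (with algebraic multiplicities) are λ = -1 with multiplicity 3.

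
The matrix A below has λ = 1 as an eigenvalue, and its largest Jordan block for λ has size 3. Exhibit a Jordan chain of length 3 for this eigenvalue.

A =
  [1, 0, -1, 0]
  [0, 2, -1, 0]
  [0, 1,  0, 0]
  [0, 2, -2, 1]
A Jordan chain for λ = 1 of length 3:
v_1 = (-1, 0, 0, 0)ᵀ
v_2 = (0, 1, 1, 2)ᵀ
v_3 = (0, 1, 0, 0)ᵀ

Let N = A − (1)·I. We want v_3 with N^3 v_3 = 0 but N^2 v_3 ≠ 0; then v_{j-1} := N · v_j for j = 3, …, 2.

Pick v_3 = (0, 1, 0, 0)ᵀ.
Then v_2 = N · v_3 = (0, 1, 1, 2)ᵀ.
Then v_1 = N · v_2 = (-1, 0, 0, 0)ᵀ.

Sanity check: (A − (1)·I) v_1 = (0, 0, 0, 0)ᵀ = 0. ✓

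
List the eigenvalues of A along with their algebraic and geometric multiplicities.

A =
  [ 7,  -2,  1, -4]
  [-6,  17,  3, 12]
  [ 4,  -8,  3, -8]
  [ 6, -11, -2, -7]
λ = 5: alg = 4, geom = 2

Step 1 — factor the characteristic polynomial to read off the algebraic multiplicities:
  χ_A(x) = (x - 5)^4

Step 2 — compute geometric multiplicities via the rank-nullity identity g(λ) = n − rank(A − λI):
  rank(A − (5)·I) = 2, so dim ker(A − (5)·I) = n − 2 = 2

Summary:
  λ = 5: algebraic multiplicity = 4, geometric multiplicity = 2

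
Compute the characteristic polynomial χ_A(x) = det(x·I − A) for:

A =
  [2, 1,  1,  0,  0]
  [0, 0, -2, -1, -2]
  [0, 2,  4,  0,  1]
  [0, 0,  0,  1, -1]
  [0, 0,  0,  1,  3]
x^5 - 10*x^4 + 40*x^3 - 80*x^2 + 80*x - 32

Expanding det(x·I − A) (e.g. by cofactor expansion or by noting that A is similar to its Jordan form J, which has the same characteristic polynomial as A) gives
  χ_A(x) = x^5 - 10*x^4 + 40*x^3 - 80*x^2 + 80*x - 32
which factors as (x - 2)^5. The eigenvalues (with algebraic multiplicities) are λ = 2 with multiplicity 5.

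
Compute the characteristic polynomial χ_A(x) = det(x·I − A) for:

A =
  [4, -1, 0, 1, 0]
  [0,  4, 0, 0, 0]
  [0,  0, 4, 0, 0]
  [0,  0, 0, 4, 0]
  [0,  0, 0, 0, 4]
x^5 - 20*x^4 + 160*x^3 - 640*x^2 + 1280*x - 1024

Expanding det(x·I − A) (e.g. by cofactor expansion or by noting that A is similar to its Jordan form J, which has the same characteristic polynomial as A) gives
  χ_A(x) = x^5 - 20*x^4 + 160*x^3 - 640*x^2 + 1280*x - 1024
which factors as (x - 4)^5. The eigenvalues (with algebraic multiplicities) are λ = 4 with multiplicity 5.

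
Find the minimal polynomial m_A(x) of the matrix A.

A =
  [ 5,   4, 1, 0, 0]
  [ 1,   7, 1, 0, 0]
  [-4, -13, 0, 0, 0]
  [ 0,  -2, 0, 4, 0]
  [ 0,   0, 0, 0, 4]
x^3 - 12*x^2 + 48*x - 64

The characteristic polynomial is χ_A(x) = (x - 4)^5, so the eigenvalues are known. The minimal polynomial is
  m_A(x) = Π_λ (x − λ)^{k_λ}
where k_λ is the size of the *largest* Jordan block for λ (equivalently, the smallest k with (A − λI)^k v = 0 for every generalised eigenvector v of λ).

  λ = 4: largest Jordan block has size 3, contributing (x − 4)^3

So m_A(x) = (x - 4)^3 = x^3 - 12*x^2 + 48*x - 64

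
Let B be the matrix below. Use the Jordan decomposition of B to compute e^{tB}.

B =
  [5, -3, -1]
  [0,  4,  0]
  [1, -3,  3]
e^{tB} =
  [t*exp(4*t) + exp(4*t), -3*t*exp(4*t), -t*exp(4*t)]
  [0, exp(4*t), 0]
  [t*exp(4*t), -3*t*exp(4*t), -t*exp(4*t) + exp(4*t)]

Strategy: write B = P · J · P⁻¹ where J is a Jordan canonical form, so e^{tB} = P · e^{tJ} · P⁻¹, and e^{tJ} can be computed block-by-block.

B has Jordan form
J =
  [4, 1, 0]
  [0, 4, 0]
  [0, 0, 4]
(up to reordering of blocks).

Per-block formulas:
  For a 1×1 block at λ = 4: exp(t · [4]) = [e^(4t)].
  For a 2×2 Jordan block J_2(4): exp(t · J_2(4)) = e^(4t)·(I + t·N), where N is the 2×2 nilpotent shift.

After assembling e^{tJ} and conjugating by P, we get:

e^{tB} =
  [t*exp(4*t) + exp(4*t), -3*t*exp(4*t), -t*exp(4*t)]
  [0, exp(4*t), 0]
  [t*exp(4*t), -3*t*exp(4*t), -t*exp(4*t) + exp(4*t)]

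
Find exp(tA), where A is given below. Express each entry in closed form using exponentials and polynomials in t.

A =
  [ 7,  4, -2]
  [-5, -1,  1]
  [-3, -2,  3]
e^{tA} =
  [t^2*exp(3*t) + 4*t*exp(3*t) + exp(3*t), 2*t^2*exp(3*t) + 4*t*exp(3*t), -2*t^2*exp(3*t) - 2*t*exp(3*t)]
  [-3*t^2*exp(3*t)/2 - 5*t*exp(3*t), -3*t^2*exp(3*t) - 4*t*exp(3*t) + exp(3*t), 3*t^2*exp(3*t) + t*exp(3*t)]
  [-t^2*exp(3*t) - 3*t*exp(3*t), -2*t^2*exp(3*t) - 2*t*exp(3*t), 2*t^2*exp(3*t) + exp(3*t)]

Strategy: write A = P · J · P⁻¹ where J is a Jordan canonical form, so e^{tA} = P · e^{tJ} · P⁻¹, and e^{tJ} can be computed block-by-block.

A has Jordan form
J =
  [3, 1, 0]
  [0, 3, 1]
  [0, 0, 3]
(up to reordering of blocks).

Per-block formulas:
  For a 3×3 Jordan block J_3(3): exp(t · J_3(3)) = e^(3t)·(I + t·N + (t^2/2)·N^2), where N is the 3×3 nilpotent shift.

After assembling e^{tJ} and conjugating by P, we get:

e^{tA} =
  [t^2*exp(3*t) + 4*t*exp(3*t) + exp(3*t), 2*t^2*exp(3*t) + 4*t*exp(3*t), -2*t^2*exp(3*t) - 2*t*exp(3*t)]
  [-3*t^2*exp(3*t)/2 - 5*t*exp(3*t), -3*t^2*exp(3*t) - 4*t*exp(3*t) + exp(3*t), 3*t^2*exp(3*t) + t*exp(3*t)]
  [-t^2*exp(3*t) - 3*t*exp(3*t), -2*t^2*exp(3*t) - 2*t*exp(3*t), 2*t^2*exp(3*t) + exp(3*t)]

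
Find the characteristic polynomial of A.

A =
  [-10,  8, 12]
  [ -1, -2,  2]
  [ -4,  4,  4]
x^3 + 8*x^2 + 20*x + 16

Expanding det(x·I − A) (e.g. by cofactor expansion or by noting that A is similar to its Jordan form J, which has the same characteristic polynomial as A) gives
  χ_A(x) = x^3 + 8*x^2 + 20*x + 16
which factors as (x + 2)^2*(x + 4). The eigenvalues (with algebraic multiplicities) are λ = -4 with multiplicity 1, λ = -2 with multiplicity 2.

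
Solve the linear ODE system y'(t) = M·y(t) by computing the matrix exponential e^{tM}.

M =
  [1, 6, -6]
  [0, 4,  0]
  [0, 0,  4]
e^{tM} =
  [exp(t), 2*exp(4*t) - 2*exp(t), -2*exp(4*t) + 2*exp(t)]
  [0, exp(4*t), 0]
  [0, 0, exp(4*t)]

Strategy: write M = P · J · P⁻¹ where J is a Jordan canonical form, so e^{tM} = P · e^{tJ} · P⁻¹, and e^{tJ} can be computed block-by-block.

M has Jordan form
J =
  [1, 0, 0]
  [0, 4, 0]
  [0, 0, 4]
(up to reordering of blocks).

Per-block formulas:
  For a 1×1 block at λ = 4: exp(t · [4]) = [e^(4t)].
  For a 1×1 block at λ = 1: exp(t · [1]) = [e^(1t)].

After assembling e^{tJ} and conjugating by P, we get:

e^{tM} =
  [exp(t), 2*exp(4*t) - 2*exp(t), -2*exp(4*t) + 2*exp(t)]
  [0, exp(4*t), 0]
  [0, 0, exp(4*t)]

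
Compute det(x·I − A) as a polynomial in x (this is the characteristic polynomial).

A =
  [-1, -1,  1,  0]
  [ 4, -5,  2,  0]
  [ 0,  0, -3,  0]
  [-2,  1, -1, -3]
x^4 + 12*x^3 + 54*x^2 + 108*x + 81

Expanding det(x·I − A) (e.g. by cofactor expansion or by noting that A is similar to its Jordan form J, which has the same characteristic polynomial as A) gives
  χ_A(x) = x^4 + 12*x^3 + 54*x^2 + 108*x + 81
which factors as (x + 3)^4. The eigenvalues (with algebraic multiplicities) are λ = -3 with multiplicity 4.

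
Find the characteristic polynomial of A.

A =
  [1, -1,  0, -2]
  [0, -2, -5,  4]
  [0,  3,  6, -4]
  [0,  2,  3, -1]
x^4 - 4*x^3 + 6*x^2 - 4*x + 1

Expanding det(x·I − A) (e.g. by cofactor expansion or by noting that A is similar to its Jordan form J, which has the same characteristic polynomial as A) gives
  χ_A(x) = x^4 - 4*x^3 + 6*x^2 - 4*x + 1
which factors as (x - 1)^4. The eigenvalues (with algebraic multiplicities) are λ = 1 with multiplicity 4.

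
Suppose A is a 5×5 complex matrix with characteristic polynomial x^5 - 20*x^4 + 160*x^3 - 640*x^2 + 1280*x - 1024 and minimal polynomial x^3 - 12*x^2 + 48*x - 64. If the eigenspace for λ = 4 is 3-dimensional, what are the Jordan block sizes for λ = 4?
Block sizes for λ = 4: [3, 1, 1]

Step 1 — from the characteristic polynomial, algebraic multiplicity of λ = 4 is 5. From dim ker(A − (4)·I) = 3, there are exactly 3 Jordan blocks for λ = 4.
Step 2 — from the minimal polynomial, the factor (x − 4)^3 tells us the largest block for λ = 4 has size 3.
Step 3 — with total size 5, 3 blocks, and largest block 3, the block sizes (in nonincreasing order) are [3, 1, 1].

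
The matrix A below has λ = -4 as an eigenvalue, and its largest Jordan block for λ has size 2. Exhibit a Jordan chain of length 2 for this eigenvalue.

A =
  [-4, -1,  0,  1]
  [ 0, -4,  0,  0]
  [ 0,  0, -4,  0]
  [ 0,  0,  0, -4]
A Jordan chain for λ = -4 of length 2:
v_1 = (-1, 0, 0, 0)ᵀ
v_2 = (0, 1, 0, 0)ᵀ

Let N = A − (-4)·I. We want v_2 with N^2 v_2 = 0 but N^1 v_2 ≠ 0; then v_{j-1} := N · v_j for j = 2, …, 2.

Pick v_2 = (0, 1, 0, 0)ᵀ.
Then v_1 = N · v_2 = (-1, 0, 0, 0)ᵀ.

Sanity check: (A − (-4)·I) v_1 = (0, 0, 0, 0)ᵀ = 0. ✓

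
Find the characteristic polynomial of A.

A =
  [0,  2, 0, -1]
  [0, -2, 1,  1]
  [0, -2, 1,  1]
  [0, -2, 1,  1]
x^4

Expanding det(x·I − A) (e.g. by cofactor expansion or by noting that A is similar to its Jordan form J, which has the same characteristic polynomial as A) gives
  χ_A(x) = x^4
which factors as x^4. The eigenvalues (with algebraic multiplicities) are λ = 0 with multiplicity 4.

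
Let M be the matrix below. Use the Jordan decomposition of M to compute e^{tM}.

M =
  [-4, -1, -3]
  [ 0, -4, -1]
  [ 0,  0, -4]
e^{tM} =
  [exp(-4*t), -t*exp(-4*t), t^2*exp(-4*t)/2 - 3*t*exp(-4*t)]
  [0, exp(-4*t), -t*exp(-4*t)]
  [0, 0, exp(-4*t)]

Strategy: write M = P · J · P⁻¹ where J is a Jordan canonical form, so e^{tM} = P · e^{tJ} · P⁻¹, and e^{tJ} can be computed block-by-block.

M has Jordan form
J =
  [-4,  1,  0]
  [ 0, -4,  1]
  [ 0,  0, -4]
(up to reordering of blocks).

Per-block formulas:
  For a 3×3 Jordan block J_3(-4): exp(t · J_3(-4)) = e^(-4t)·(I + t·N + (t^2/2)·N^2), where N is the 3×3 nilpotent shift.

After assembling e^{tJ} and conjugating by P, we get:

e^{tM} =
  [exp(-4*t), -t*exp(-4*t), t^2*exp(-4*t)/2 - 3*t*exp(-4*t)]
  [0, exp(-4*t), -t*exp(-4*t)]
  [0, 0, exp(-4*t)]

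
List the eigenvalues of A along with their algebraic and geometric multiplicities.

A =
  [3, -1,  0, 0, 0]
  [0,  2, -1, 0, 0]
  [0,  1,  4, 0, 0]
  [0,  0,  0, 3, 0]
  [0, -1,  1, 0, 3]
λ = 3: alg = 5, geom = 3

Step 1 — factor the characteristic polynomial to read off the algebraic multiplicities:
  χ_A(x) = (x - 3)^5

Step 2 — compute geometric multiplicities via the rank-nullity identity g(λ) = n − rank(A − λI):
  rank(A − (3)·I) = 2, so dim ker(A − (3)·I) = n − 2 = 3

Summary:
  λ = 3: algebraic multiplicity = 5, geometric multiplicity = 3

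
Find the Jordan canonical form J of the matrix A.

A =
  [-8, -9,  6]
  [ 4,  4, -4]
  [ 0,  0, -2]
J_2(-2) ⊕ J_1(-2)

The characteristic polynomial is
  det(x·I − A) = x^3 + 6*x^2 + 12*x + 8 = (x + 2)^3

Eigenvalues and multiplicities (the geometric multiplicity of λ is n − rank(A − λI), which equals the number of Jordan blocks for λ):
  λ = -2: algebraic multiplicity = 3, geometric multiplicity = 2

Determining the block sizes for each eigenvalue:
  λ = -2: 2 blocks summing to 3 forces exactly one block of size 2 and the rest size 1 → block sizes [2, 1]

Assembling the blocks gives a Jordan form
J =
  [-2,  1,  0]
  [ 0, -2,  0]
  [ 0,  0, -2]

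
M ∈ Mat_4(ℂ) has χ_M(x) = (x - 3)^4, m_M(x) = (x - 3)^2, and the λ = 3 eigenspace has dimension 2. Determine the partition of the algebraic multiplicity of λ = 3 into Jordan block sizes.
Block sizes for λ = 3: [2, 2]

Step 1 — from the characteristic polynomial, algebraic multiplicity of λ = 3 is 4. From dim ker(M − (3)·I) = 2, there are exactly 2 Jordan blocks for λ = 3.
Step 2 — from the minimal polynomial, the factor (x − 3)^2 tells us the largest block for λ = 3 has size 2.
Step 3 — with total size 4, 2 blocks, and largest block 2, the block sizes (in nonincreasing order) are [2, 2].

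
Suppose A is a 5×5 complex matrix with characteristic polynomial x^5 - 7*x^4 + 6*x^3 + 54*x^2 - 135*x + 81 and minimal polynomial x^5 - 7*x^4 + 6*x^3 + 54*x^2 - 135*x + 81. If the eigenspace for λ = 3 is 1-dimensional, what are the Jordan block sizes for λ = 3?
Block sizes for λ = 3: [3]

Step 1 — from the characteristic polynomial, algebraic multiplicity of λ = 3 is 3. From dim ker(A − (3)·I) = 1, there are exactly 1 Jordan blocks for λ = 3.
Step 2 — from the minimal polynomial, the factor (x − 3)^3 tells us the largest block for λ = 3 has size 3.
Step 3 — with total size 3, 1 blocks, and largest block 3, the block sizes (in nonincreasing order) are [3].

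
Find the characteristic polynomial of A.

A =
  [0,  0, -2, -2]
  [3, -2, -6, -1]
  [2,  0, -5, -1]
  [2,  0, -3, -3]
x^4 + 10*x^3 + 36*x^2 + 56*x + 32

Expanding det(x·I − A) (e.g. by cofactor expansion or by noting that A is similar to its Jordan form J, which has the same characteristic polynomial as A) gives
  χ_A(x) = x^4 + 10*x^3 + 36*x^2 + 56*x + 32
which factors as (x + 2)^3*(x + 4). The eigenvalues (with algebraic multiplicities) are λ = -4 with multiplicity 1, λ = -2 with multiplicity 3.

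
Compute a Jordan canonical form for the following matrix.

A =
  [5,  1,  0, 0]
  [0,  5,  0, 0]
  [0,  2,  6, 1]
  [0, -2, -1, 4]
J_2(5) ⊕ J_2(5)

The characteristic polynomial is
  det(x·I − A) = x^4 - 20*x^3 + 150*x^2 - 500*x + 625 = (x - 5)^4

Eigenvalues and multiplicities (the geometric multiplicity of λ is n − rank(A − λI), which equals the number of Jordan blocks for λ):
  λ = 5: algebraic multiplicity = 4, geometric multiplicity = 2

Determining the block sizes for each eigenvalue:
  λ = 5: with am = 4 and gm = 2, the partition is not yet determined (e.g. several partitions of 4 into 2 parts exist). Let N = A − (5)·I. Computing rank(N^1) = 2, rank(N^2) = 0; the number of blocks of size ≥ j is rank(N^{j−1}) − rank(N^j), giving [2, 2]. So we have 2 block(s) of size 2 → block sizes [2, 2]

Assembling the blocks gives a Jordan form
J =
  [5, 1, 0, 0]
  [0, 5, 0, 0]
  [0, 0, 5, 1]
  [0, 0, 0, 5]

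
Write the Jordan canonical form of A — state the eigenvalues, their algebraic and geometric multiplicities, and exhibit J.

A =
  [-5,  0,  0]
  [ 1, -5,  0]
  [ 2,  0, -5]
J_2(-5) ⊕ J_1(-5)

The characteristic polynomial is
  det(x·I − A) = x^3 + 15*x^2 + 75*x + 125 = (x + 5)^3

Eigenvalues and multiplicities (the geometric multiplicity of λ is n − rank(A − λI), which equals the number of Jordan blocks for λ):
  λ = -5: algebraic multiplicity = 3, geometric multiplicity = 2

Determining the block sizes for each eigenvalue:
  λ = -5: 2 blocks summing to 3 forces exactly one block of size 2 and the rest size 1 → block sizes [2, 1]

Assembling the blocks gives a Jordan form
J =
  [-5,  1,  0]
  [ 0, -5,  0]
  [ 0,  0, -5]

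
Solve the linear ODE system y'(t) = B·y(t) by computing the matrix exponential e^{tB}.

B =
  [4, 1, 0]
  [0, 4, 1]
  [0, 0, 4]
e^{tB} =
  [exp(4*t), t*exp(4*t), t^2*exp(4*t)/2]
  [0, exp(4*t), t*exp(4*t)]
  [0, 0, exp(4*t)]

Strategy: write B = P · J · P⁻¹ where J is a Jordan canonical form, so e^{tB} = P · e^{tJ} · P⁻¹, and e^{tJ} can be computed block-by-block.

B has Jordan form
J =
  [4, 1, 0]
  [0, 4, 1]
  [0, 0, 4]
(up to reordering of blocks).

Per-block formulas:
  For a 3×3 Jordan block J_3(4): exp(t · J_3(4)) = e^(4t)·(I + t·N + (t^2/2)·N^2), where N is the 3×3 nilpotent shift.

After assembling e^{tJ} and conjugating by P, we get:

e^{tB} =
  [exp(4*t), t*exp(4*t), t^2*exp(4*t)/2]
  [0, exp(4*t), t*exp(4*t)]
  [0, 0, exp(4*t)]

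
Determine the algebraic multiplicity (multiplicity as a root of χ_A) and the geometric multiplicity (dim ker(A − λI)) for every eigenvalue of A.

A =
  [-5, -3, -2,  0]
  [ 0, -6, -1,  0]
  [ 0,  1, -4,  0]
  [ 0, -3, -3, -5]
λ = -5: alg = 4, geom = 2

Step 1 — factor the characteristic polynomial to read off the algebraic multiplicities:
  χ_A(x) = (x + 5)^4

Step 2 — compute geometric multiplicities via the rank-nullity identity g(λ) = n − rank(A − λI):
  rank(A − (-5)·I) = 2, so dim ker(A − (-5)·I) = n − 2 = 2

Summary:
  λ = -5: algebraic multiplicity = 4, geometric multiplicity = 2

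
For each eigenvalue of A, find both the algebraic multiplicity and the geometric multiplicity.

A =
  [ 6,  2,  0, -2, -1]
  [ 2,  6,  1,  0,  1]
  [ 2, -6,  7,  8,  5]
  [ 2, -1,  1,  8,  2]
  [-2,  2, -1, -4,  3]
λ = 6: alg = 5, geom = 2

Step 1 — factor the characteristic polynomial to read off the algebraic multiplicities:
  χ_A(x) = (x - 6)^5

Step 2 — compute geometric multiplicities via the rank-nullity identity g(λ) = n − rank(A − λI):
  rank(A − (6)·I) = 3, so dim ker(A − (6)·I) = n − 3 = 2

Summary:
  λ = 6: algebraic multiplicity = 5, geometric multiplicity = 2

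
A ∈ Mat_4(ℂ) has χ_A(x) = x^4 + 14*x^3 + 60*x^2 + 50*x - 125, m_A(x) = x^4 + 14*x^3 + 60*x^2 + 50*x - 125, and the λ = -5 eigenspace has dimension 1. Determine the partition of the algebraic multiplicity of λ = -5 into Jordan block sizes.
Block sizes for λ = -5: [3]

Step 1 — from the characteristic polynomial, algebraic multiplicity of λ = -5 is 3. From dim ker(A − (-5)·I) = 1, there are exactly 1 Jordan blocks for λ = -5.
Step 2 — from the minimal polynomial, the factor (x + 5)^3 tells us the largest block for λ = -5 has size 3.
Step 3 — with total size 3, 1 blocks, and largest block 3, the block sizes (in nonincreasing order) are [3].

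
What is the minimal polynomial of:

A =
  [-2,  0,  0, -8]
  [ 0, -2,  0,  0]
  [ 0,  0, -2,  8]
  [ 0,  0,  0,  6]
x^2 - 4*x - 12

The characteristic polynomial is χ_A(x) = (x - 6)*(x + 2)^3, so the eigenvalues are known. The minimal polynomial is
  m_A(x) = Π_λ (x − λ)^{k_λ}
where k_λ is the size of the *largest* Jordan block for λ (equivalently, the smallest k with (A − λI)^k v = 0 for every generalised eigenvector v of λ).

  λ = -2: largest Jordan block has size 1, contributing (x + 2)
  λ = 6: largest Jordan block has size 1, contributing (x − 6)

So m_A(x) = (x - 6)*(x + 2) = x^2 - 4*x - 12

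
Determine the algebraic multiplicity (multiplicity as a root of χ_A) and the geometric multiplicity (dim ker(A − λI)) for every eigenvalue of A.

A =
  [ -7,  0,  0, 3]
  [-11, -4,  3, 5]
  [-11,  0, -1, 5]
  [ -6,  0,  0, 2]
λ = -4: alg = 2, geom = 2; λ = -1: alg = 2, geom = 1

Step 1 — factor the characteristic polynomial to read off the algebraic multiplicities:
  χ_A(x) = (x + 1)^2*(x + 4)^2

Step 2 — compute geometric multiplicities via the rank-nullity identity g(λ) = n − rank(A − λI):
  rank(A − (-4)·I) = 2, so dim ker(A − (-4)·I) = n − 2 = 2
  rank(A − (-1)·I) = 3, so dim ker(A − (-1)·I) = n − 3 = 1

Summary:
  λ = -4: algebraic multiplicity = 2, geometric multiplicity = 2
  λ = -1: algebraic multiplicity = 2, geometric multiplicity = 1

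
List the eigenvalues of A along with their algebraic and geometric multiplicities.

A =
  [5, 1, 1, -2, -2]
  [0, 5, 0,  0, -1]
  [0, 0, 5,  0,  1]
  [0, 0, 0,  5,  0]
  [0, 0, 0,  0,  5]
λ = 5: alg = 5, geom = 3

Step 1 — factor the characteristic polynomial to read off the algebraic multiplicities:
  χ_A(x) = (x - 5)^5

Step 2 — compute geometric multiplicities via the rank-nullity identity g(λ) = n − rank(A − λI):
  rank(A − (5)·I) = 2, so dim ker(A − (5)·I) = n − 2 = 3

Summary:
  λ = 5: algebraic multiplicity = 5, geometric multiplicity = 3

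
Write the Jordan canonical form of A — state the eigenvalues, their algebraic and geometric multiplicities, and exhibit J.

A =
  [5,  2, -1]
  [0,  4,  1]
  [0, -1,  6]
J_3(5)

The characteristic polynomial is
  det(x·I − A) = x^3 - 15*x^2 + 75*x - 125 = (x - 5)^3

Eigenvalues and multiplicities (the geometric multiplicity of λ is n − rank(A − λI), which equals the number of Jordan blocks for λ):
  λ = 5: algebraic multiplicity = 3, geometric multiplicity = 1

Determining the block sizes for each eigenvalue:
  λ = 5: one block (gm = 1), so the single block has size am = 3 → block sizes [3]

Assembling the blocks gives a Jordan form
J =
  [5, 1, 0]
  [0, 5, 1]
  [0, 0, 5]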